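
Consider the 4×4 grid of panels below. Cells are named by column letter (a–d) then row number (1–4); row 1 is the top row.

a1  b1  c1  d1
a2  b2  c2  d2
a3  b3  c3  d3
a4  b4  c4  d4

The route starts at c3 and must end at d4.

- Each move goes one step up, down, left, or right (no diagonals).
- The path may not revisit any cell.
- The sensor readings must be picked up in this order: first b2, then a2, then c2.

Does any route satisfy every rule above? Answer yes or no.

One route that works: c3 → b3 → b2 → a2 → a1 → b1 → c1 → c2 → d2 → d3 → d4.

yes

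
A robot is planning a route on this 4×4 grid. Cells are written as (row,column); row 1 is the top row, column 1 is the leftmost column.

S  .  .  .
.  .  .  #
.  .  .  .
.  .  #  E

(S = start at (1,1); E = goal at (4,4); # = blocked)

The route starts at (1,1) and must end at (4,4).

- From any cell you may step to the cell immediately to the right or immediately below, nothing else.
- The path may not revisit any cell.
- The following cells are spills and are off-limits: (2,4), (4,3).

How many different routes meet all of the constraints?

A right/down-only route from (1,1) to (4,4) makes exactly 3 down-moves and 3 right-moves in some order.
With no other constraints that would be C(6,3) = 20 routes.
Subtract routes through each blocked cell (inclusion–exclusion for overlaps): − through (2,4): 4 − through (4,3): 10 → 6.
That gives 6 routes.

6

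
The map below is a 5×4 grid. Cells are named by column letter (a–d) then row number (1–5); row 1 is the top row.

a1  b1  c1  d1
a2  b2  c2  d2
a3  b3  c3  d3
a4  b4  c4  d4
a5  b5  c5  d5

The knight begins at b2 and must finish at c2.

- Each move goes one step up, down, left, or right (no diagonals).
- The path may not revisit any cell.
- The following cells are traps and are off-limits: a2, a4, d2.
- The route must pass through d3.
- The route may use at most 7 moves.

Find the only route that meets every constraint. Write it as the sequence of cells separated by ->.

b2 -> b3 -> b4 -> c4 -> d4 -> d3 -> c3 -> c2

Any route must reach d3 and still end at c2 within 7 moves, so the order of the required stops is forced.
Route from b2: 2× down (reaching b4), 2× right (reaching d4), up to d3, left to c3, up to c2 — 7 moves in all.
Check: all required cells visited; 7 ≤ 7 moves.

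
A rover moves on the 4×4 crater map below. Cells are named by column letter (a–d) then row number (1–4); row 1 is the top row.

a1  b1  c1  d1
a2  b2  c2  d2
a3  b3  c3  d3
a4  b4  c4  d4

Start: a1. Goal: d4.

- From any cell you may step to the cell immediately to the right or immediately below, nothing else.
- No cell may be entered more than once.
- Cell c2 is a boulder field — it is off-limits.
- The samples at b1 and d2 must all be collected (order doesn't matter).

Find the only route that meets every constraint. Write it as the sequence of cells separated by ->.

a1 -> b1 -> c1 -> d1 -> d2 -> d3 -> d4

Moves only go right or down, so the column and row indices never decrease.
Route from a1: 3× right (reaching d1), 3× down (reaching d4) — 6 moves in all.
Check: all required cells visited.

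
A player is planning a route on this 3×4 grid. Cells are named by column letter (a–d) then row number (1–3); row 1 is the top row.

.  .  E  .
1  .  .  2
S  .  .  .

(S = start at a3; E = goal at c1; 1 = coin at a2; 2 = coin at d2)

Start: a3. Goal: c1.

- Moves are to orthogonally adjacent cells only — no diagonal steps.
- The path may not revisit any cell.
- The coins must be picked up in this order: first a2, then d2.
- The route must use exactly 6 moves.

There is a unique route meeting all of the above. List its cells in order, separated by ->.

a3 -> a2 -> b2 -> c2 -> d2 -> d1 -> c1

The waypoints must appear in the order a2, d2, with no cell reused.
Route from a3: up 1 to a2, right 3 to d2, up 1 to d1, left 1 to c1 — 6 moves in all.
Check: order respected (1 at step 1, 2 at step 4); 6 moves as required.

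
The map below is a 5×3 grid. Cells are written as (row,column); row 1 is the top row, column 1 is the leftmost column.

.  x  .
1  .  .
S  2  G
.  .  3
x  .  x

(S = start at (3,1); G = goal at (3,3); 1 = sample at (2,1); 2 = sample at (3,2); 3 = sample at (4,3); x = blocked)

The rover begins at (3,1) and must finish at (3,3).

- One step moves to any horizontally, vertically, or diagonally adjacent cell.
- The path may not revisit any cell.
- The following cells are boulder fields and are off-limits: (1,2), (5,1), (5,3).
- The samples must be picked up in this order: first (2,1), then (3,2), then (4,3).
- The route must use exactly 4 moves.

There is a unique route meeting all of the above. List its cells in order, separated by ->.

(3,1) -> (2,1) -> (3,2) -> (4,3) -> (3,3)

The waypoints must appear in the order (2,1), (3,2), (4,3), with no cell reused.
Route from (3,1): up 1 to (2,1), down-right 2 to (4,3), up 1 to (3,3) — 4 moves in all.
Check: order respected (1 at step 1, 2 at step 2, 3 at step 3); 4 moves as required.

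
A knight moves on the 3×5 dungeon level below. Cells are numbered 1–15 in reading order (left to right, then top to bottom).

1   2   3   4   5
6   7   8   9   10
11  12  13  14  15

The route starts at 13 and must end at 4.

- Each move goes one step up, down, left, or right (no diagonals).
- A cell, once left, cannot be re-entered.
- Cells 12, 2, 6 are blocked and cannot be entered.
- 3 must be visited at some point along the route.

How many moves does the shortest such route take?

Any route passes through 3 somewhere between 13 and 4. Summing Manhattan distances along the two legs (13 → 3 → 4) gives a lower bound of 2 + 1 = 3 moves.
A route of 3 moves achieves this: 13 → 8 → 3 → 4.
Since 3 matches the lower bound, it is optimal.

3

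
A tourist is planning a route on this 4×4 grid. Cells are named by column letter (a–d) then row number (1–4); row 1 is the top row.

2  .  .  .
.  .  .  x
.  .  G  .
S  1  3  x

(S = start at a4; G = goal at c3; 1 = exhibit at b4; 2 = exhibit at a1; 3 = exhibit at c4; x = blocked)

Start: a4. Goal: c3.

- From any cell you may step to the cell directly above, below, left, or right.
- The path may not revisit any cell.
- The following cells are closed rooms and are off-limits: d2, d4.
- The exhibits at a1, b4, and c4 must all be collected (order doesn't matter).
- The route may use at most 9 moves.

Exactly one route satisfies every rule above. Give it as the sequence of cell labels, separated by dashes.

a4 - a3 - a2 - a1 - b1 - b2 - b3 - b4 - c4 - c3

The 9-move cap with required stops at a1, b4, c4 leaves no slack for detours.
Route from a4: up 3 to a1, right 1 to b1, down 3 to b4, right 1 to c4, up 1 to c3 — 9 moves in all.
Check: all required cells visited; 9 ≤ 9 moves.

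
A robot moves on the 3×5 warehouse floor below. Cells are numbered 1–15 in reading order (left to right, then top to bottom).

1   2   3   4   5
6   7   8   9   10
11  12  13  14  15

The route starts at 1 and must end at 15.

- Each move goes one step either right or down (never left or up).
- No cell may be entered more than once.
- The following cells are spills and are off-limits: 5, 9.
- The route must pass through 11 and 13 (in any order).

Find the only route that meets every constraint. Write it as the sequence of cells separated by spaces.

1 6 11 12 13 14 15

Moves only go right or down, so the column and row indices never decrease.
Route from 1: down 2 to 11, right 4 to 15 — 6 moves in all.
Check: all required cells visited.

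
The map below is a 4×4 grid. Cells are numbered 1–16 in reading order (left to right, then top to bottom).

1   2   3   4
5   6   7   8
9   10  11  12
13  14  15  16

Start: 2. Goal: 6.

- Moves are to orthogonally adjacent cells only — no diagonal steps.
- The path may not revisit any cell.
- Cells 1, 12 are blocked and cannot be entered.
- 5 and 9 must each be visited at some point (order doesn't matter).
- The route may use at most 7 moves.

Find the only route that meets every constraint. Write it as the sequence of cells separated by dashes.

2 - 3 - 7 - 11 - 10 - 9 - 5 - 6

The 7-move cap with required stops at 5, 9 leaves no slack for detours.
Route from 2: right to 3, 2× down (reaching 11), 2× left (reaching 9), up to 5, right to 6 — 7 moves in all.
Check: all required cells visited; 7 ≤ 7 moves.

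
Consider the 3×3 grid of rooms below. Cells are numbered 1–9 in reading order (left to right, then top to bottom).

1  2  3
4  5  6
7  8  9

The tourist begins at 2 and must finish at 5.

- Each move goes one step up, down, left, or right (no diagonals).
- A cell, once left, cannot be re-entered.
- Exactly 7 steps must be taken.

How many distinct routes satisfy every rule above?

2

Need simple routes of exactly 7 moves from 2 to 5 (Manhattan distance 1, so 3 moves are spent on a detour and 3 undoing it).
Enumerating: 2 1 4 7 8 9 6 5 | 2 3 6 9 8 7 4 5.
That gives 2 routes.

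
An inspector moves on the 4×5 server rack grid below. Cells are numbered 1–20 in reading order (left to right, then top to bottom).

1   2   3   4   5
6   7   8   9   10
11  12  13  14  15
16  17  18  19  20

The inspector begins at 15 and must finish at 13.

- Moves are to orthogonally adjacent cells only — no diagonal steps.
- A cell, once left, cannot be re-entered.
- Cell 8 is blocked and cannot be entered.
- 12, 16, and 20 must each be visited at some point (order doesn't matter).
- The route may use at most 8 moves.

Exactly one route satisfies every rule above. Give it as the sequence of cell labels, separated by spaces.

15 20 19 18 17 16 11 12 13

Any route must reach 12, 16, and 20 and still end at 13 within 8 moves, so the order of the required stops is forced.
Route from 15: down to 20, 4× left (reaching 16), up to 11, 2× right (reaching 13) — 8 moves in all.
Check: all required cells visited; 8 ≤ 8 moves.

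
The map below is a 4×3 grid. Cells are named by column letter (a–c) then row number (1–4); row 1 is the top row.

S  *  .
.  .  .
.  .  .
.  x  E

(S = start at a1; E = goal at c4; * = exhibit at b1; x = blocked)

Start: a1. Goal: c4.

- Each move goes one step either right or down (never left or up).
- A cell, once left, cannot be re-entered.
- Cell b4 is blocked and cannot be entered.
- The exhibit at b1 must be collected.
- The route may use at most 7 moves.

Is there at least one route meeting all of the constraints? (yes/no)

One route that works: a1 → b1 → b2 → b3 → c3 → c4.

yes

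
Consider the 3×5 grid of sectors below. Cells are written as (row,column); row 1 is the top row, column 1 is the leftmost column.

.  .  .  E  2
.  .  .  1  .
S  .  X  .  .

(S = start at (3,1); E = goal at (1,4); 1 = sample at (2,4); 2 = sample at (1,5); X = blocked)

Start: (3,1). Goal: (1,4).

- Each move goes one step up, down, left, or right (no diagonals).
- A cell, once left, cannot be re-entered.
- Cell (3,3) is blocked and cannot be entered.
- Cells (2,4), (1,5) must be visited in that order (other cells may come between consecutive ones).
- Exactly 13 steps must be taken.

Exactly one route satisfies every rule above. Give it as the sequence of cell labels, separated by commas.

(3,1), (3,2), (2,2), (2,1), (1,1), (1,2), (1,3), (2,3), (2,4), (3,4), (3,5), (2,5), (1,5), (1,4)

The waypoints must appear in the order (2,4), (1,5), with no cell reused.
Route from (3,1): right 1 to (3,2), up 1 to (2,2), left 1 to (2,1), up 1 to (1,1), right 2 to (1,3), down 1 to (2,3), right 1 to (2,4), down 1 to (3,4), right 1 to (3,5), up 2 to (1,5), left 1 to (1,4) — 13 moves in all.
Check: order respected (1 at step 8, 2 at step 12); 13 moves as required.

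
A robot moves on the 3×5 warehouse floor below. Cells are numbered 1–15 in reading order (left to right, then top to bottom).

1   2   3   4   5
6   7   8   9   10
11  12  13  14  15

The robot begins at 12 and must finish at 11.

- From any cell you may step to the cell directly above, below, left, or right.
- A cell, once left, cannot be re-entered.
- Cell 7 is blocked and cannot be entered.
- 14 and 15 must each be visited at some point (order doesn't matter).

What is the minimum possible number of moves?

11

Any route passes through 14 and 15 in some order between 12 and 11. Summing Manhattan distances along each leg and taking the cheapest ordering (12 → 15 → 14 → 11) gives a lower bound of 3 + 1 + 3 = 7 moves.
The shortest route satisfying every rule uses 11 moves: 12 → 13 → 14 → 15 → 10 → 5 → 4 → 3 → 2 → 1 → 6 → 11.
The bound of 7 isn't tight here; checking systematically, no route of length 7 through 10 satisfies every constraint (on a 4-connected grid the length of any start-to-goal walk has the same parity as the Manhattan bound, so only lengths 7, 9, 11, … need checking), so 11 is the minimum.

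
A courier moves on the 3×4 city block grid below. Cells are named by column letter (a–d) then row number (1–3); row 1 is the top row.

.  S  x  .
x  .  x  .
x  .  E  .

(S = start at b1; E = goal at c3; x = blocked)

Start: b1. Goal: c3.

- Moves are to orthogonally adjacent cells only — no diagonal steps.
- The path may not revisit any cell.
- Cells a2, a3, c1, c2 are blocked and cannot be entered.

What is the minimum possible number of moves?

The Manhattan distance from b1 to c3 is |1−3| + |2−3| = 3, so at least 3 moves are needed.
A route of 3 moves achieves this: b1 → b2 → b3 → c3.
Since 3 matches the lower bound, it is optimal.

3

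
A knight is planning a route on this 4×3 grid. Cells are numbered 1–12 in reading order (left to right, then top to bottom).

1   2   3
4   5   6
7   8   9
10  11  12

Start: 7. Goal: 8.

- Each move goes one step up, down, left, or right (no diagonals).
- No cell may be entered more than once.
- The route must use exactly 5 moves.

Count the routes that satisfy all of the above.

3

Need simple routes of exactly 5 moves from 7 to 8 (Manhattan distance 1, so 2 moves are spent on a detour and 2 undoing it).
Enumerating: 7 4 1 2 5 8 | 7 4 5 6 9 8 | 7 10 11 12 9 8.
That gives 3 routes.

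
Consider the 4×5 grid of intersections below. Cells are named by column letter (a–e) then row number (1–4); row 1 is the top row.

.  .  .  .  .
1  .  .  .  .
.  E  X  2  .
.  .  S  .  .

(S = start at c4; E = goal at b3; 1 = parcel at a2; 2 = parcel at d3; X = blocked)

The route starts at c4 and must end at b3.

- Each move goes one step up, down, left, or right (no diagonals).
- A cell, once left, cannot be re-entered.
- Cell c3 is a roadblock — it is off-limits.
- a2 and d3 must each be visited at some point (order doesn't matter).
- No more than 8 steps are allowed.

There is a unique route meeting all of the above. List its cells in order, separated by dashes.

The budget equals the shortest possible length, so every move has to be on a shortest route through the required cells.
Route from c4: right 1 to d4, up 2 to d2, left 3 to a2, down 1 to a3, right 1 to b3 — 8 moves in all.
Check: all required cells visited; 8 ≤ 8 moves.

c4 - d4 - d3 - d2 - c2 - b2 - a2 - a3 - b3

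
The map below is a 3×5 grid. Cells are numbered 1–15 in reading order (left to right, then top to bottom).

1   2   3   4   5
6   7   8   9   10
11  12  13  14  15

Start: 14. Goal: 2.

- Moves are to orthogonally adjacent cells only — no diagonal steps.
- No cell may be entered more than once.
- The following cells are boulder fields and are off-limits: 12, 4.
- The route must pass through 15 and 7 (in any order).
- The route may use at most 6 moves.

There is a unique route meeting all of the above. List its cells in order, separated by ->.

14 -> 15 -> 10 -> 9 -> 8 -> 7 -> 2

The budget equals the shortest possible length, so every move has to be on a shortest route through the required cells.
Route from 14: right to 15, up to 10, 3× left (reaching 7), up to 2 — 6 moves in all.
Check: all required cells visited; 6 ≤ 6 moves.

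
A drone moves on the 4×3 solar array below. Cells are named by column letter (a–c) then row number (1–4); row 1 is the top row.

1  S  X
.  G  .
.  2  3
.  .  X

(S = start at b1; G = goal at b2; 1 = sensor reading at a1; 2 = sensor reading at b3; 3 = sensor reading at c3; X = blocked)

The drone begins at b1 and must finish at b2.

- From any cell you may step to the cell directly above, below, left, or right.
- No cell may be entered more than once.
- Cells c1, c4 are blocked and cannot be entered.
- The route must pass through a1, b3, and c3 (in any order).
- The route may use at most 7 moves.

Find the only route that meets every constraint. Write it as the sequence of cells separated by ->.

Any route must reach a1, b3, and c3 and still end at b2 within 7 moves, so the order of the required stops is forced.
Route from b1: left to a1, 2× down (reaching a3), 2× right (reaching c3), up to c2, left to b2 — 7 moves in all.
Check: all required cells visited; 7 ≤ 7 moves.

b1 -> a1 -> a2 -> a3 -> b3 -> c3 -> c2 -> b2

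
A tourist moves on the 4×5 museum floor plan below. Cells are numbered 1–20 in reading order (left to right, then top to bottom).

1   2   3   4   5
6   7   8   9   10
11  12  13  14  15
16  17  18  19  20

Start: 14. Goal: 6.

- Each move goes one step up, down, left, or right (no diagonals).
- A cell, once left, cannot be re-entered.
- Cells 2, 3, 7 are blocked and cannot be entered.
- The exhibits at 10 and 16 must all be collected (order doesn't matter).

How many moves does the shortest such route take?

Any route passes through 10 and 16 in some order between 14 and 6. Summing Manhattan distances along each leg and taking the cheapest ordering (14 → 10 → 16 → 6) gives a lower bound of 2 + 6 + 2 = 10 moves.
A route of 10 moves achieves this: 14 → 9 → 10 → 15 → 20 → 19 → 18 → 17 → 16 → 11 → 6.
Since 10 matches the lower bound, it is optimal.

10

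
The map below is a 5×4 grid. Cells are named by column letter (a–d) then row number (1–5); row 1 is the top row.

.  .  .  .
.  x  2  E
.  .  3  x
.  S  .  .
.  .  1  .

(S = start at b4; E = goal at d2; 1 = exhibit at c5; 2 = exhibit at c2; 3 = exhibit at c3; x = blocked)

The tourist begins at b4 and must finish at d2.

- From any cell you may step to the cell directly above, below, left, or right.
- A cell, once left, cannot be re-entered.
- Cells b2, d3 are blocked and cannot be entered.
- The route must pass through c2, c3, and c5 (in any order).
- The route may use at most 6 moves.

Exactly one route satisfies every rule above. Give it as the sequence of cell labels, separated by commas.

The budget equals the shortest possible length, so every move has to be on a shortest route through the required cells.
Route from b4: down to b5, right to c5, 3× up (reaching c2), right to d2 — 6 moves in all.
Check: all required cells visited; 6 ≤ 6 moves.

b4, b5, c5, c4, c3, c2, d2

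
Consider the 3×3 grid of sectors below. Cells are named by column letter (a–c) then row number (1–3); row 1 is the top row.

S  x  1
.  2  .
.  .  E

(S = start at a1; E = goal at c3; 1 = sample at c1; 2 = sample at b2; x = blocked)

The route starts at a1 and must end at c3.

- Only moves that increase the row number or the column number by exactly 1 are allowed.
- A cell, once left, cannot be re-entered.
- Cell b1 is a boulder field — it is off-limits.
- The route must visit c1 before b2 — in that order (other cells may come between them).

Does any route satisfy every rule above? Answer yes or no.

no

b2 lies to the left of c1, so going from c1 to b2 would need a leftward move — but moves only go right/down, so c1 cannot be visited before b2.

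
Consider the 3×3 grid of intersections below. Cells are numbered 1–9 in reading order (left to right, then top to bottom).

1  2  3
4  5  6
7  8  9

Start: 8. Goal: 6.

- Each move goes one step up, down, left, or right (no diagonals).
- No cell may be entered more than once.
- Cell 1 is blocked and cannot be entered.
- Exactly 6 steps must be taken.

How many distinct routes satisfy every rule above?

Need simple routes of exactly 6 moves from 8 to 6 (Manhattan distance 2, so 2 moves are spent on a detour and 2 undoing it).
Enumerating: 8 7 4 5 2 3 6.
That gives 1 route.

1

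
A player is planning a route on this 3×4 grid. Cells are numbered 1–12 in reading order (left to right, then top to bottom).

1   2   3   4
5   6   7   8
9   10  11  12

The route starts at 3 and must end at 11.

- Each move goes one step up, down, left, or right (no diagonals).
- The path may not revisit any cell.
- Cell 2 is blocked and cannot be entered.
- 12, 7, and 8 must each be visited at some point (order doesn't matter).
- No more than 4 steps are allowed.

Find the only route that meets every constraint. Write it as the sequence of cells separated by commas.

Any route must reach 12, 7, and 8 and still end at 11 within 4 moves, so the order of the required stops is forced.
Route from 3: down to 7, right to 8, down to 12, left to 11 — 4 moves in all.
Check: all required cells visited; 4 ≤ 4 moves.

3, 7, 8, 12, 11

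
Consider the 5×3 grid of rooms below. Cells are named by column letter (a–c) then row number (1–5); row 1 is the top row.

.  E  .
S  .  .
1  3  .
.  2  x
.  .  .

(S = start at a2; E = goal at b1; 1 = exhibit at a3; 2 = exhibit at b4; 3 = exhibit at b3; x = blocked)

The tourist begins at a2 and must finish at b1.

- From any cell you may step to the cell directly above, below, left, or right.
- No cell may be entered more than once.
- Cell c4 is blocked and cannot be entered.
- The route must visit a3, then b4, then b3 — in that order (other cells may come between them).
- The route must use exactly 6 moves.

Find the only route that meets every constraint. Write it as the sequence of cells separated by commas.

The waypoints must appear in the order a3, b4, b3, with no cell reused.
Route from a2: down 2 to a4, right 1 to b4, up 3 to b1 — 6 moves in all.
Check: order respected (1 at step 1, 2 at step 3, 3 at step 4); 6 moves as required.

a2, a3, a4, b4, b3, b2, b1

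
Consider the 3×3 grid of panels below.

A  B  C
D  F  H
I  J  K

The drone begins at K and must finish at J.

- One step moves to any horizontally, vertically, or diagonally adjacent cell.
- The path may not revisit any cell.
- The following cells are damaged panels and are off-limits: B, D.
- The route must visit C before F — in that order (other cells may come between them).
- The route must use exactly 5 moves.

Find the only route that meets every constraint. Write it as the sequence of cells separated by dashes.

The waypoints must appear in the order C, F, with no cell reused.
Route from K: 2× up (reaching C), 2× down-left (reaching I), right to J — 5 moves in all.
Check: order respected (C at step 2, F at step 3); 5 moves as required.

K - H - C - F - I - J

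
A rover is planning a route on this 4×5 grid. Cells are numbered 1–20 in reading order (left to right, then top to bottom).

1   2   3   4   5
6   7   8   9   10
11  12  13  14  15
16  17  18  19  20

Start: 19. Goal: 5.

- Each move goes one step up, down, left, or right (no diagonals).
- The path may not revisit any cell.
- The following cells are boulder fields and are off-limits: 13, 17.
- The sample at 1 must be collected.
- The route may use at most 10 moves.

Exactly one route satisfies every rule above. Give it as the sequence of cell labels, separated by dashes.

19 - 14 - 9 - 8 - 7 - 6 - 1 - 2 - 3 - 4 - 5

Any route must reach 1 and still end at 5 within 10 moves, so the order of the required stops is forced.
Route from 19: 2× up (reaching 9), 3× left (reaching 6), up to 1, 4× right (reaching 5) — 10 moves in all.
Check: all required cells visited; 10 ≤ 10 moves.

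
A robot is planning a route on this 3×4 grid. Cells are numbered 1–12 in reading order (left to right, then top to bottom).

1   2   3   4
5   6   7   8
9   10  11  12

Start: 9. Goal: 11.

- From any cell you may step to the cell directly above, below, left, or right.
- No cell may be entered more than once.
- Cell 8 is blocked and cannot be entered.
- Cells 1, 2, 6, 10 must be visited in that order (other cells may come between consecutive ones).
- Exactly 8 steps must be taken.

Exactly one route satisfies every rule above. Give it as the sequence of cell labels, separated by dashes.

9 - 5 - 1 - 2 - 3 - 7 - 6 - 10 - 11

The waypoints must appear in the order 1, 2, 6, 10, with no cell reused.
Route from 9: 2× up (reaching 1), 2× right (reaching 3), down to 7, left to 6, down to 10, right to 11 — 8 moves in all.
Check: order respected (1 at step 2, 2 at step 3, 6 at step 6, 10 at step 7); 8 moves as required.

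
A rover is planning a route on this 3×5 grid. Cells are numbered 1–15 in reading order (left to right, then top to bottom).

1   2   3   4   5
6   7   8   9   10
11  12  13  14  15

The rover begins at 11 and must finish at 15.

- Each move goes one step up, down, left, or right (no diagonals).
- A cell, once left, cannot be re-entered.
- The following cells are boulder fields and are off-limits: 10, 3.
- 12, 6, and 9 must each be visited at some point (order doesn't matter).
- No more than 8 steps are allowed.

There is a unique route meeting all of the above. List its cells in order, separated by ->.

11 -> 6 -> 7 -> 12 -> 13 -> 8 -> 9 -> 14 -> 15

Any route must reach 12, 6, and 9 and still end at 15 within 8 moves, so the order of the required stops is forced.
Route from 11: up 1 to 6, right 1 to 7, down 1 to 12, right 1 to 13, up 1 to 8, right 1 to 9, down 1 to 14, right 1 to 15 — 8 moves in all.
Check: all required cells visited; 8 ≤ 8 moves.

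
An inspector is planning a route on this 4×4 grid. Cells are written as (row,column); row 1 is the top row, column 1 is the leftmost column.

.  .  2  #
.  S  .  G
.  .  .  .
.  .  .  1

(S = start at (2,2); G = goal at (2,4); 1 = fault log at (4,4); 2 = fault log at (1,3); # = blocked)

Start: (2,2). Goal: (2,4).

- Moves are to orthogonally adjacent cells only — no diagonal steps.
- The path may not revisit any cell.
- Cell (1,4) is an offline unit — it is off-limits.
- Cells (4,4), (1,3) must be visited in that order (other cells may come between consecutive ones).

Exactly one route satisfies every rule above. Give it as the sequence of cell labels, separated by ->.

The waypoints must appear in the order (4,4), (1,3), with no cell reused.
Route from (2,2): down to (3,2), 2× right (reaching (3,4)), down to (4,4), 3× left (reaching (4,1)), 3× up (reaching (1,1)), 2× right (reaching (1,3)), down to (2,3), right to (2,4) — 14 moves in all.
Check: order respected (1 at step 4, 2 at step 12).

(2,2) -> (3,2) -> (3,3) -> (3,4) -> (4,4) -> (4,3) -> (4,2) -> (4,1) -> (3,1) -> (2,1) -> (1,1) -> (1,2) -> (1,3) -> (2,3) -> (2,4)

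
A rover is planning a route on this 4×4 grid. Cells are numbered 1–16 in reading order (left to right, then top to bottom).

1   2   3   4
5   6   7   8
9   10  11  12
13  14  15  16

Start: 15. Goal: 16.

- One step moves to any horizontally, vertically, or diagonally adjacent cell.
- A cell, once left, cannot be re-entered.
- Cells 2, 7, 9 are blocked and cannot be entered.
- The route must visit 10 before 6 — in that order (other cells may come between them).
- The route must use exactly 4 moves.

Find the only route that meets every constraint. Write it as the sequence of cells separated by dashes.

15 - 10 - 6 - 11 - 16

The waypoints must appear in the order 10, 6, with no cell reused.
Route from 15: up-left 1 to 10, up 1 to 6, down-right 2 to 16 — 4 moves in all.
Check: order respected (10 at step 1, 6 at step 2); 4 moves as required.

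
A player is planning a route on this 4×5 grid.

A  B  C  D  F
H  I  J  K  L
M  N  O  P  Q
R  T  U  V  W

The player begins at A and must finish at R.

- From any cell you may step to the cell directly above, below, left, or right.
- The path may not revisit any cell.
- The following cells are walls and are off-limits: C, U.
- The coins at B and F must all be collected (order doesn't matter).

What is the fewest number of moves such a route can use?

Any route passes through B and F in some order between A and R. Summing Manhattan distances along each leg and taking the cheapest ordering (A → B → F → R) gives a lower bound of 1 + 3 + 7 = 11 moves.
That bound ignores the blocked cells. Measuring each leg by the fewest moves that actually steer around them (A→B: 1; B→F: 5; F→R: 7) raises the lower bound to 13.
A route of 13 moves exists: A → B → I → J → K → D → F → L → Q → P → O → N → T → R.
Since 13 matches that lower bound, it is optimal.

13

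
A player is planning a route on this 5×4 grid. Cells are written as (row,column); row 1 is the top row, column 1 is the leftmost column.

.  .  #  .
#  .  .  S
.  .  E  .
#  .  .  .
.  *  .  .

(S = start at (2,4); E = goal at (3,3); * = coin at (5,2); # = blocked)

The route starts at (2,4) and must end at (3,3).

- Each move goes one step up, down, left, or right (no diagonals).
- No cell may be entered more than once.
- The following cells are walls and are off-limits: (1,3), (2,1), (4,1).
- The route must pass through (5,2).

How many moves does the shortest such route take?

Any route passes through (5,2) somewhere between (2,4) and (3,3). Summing Manhattan distances along the two legs ((2,4) → (5,2) → (3,3)) gives a lower bound of 5 + 3 = 8 moves.
A route of 8 moves achieves this: (2,4) → (3,4) → (4,4) → (5,4) → (5,3) → (5,2) → (4,2) → (3,2) → (3,3).
Since 8 matches the lower bound, it is optimal.

8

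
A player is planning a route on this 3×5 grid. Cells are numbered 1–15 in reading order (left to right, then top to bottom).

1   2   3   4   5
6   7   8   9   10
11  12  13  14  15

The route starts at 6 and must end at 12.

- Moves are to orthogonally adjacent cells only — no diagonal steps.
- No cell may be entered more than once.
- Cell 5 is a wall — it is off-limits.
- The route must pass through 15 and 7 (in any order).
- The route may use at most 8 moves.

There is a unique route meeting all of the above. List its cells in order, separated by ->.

6 -> 7 -> 8 -> 9 -> 10 -> 15 -> 14 -> 13 -> 12

The 8-move cap with required stops at 15, 7 leaves no slack for detours.
Route from 6: 4× right (reaching 10), down to 15, 3× left (reaching 12) — 8 moves in all.
Check: all required cells visited; 8 ≤ 8 moves.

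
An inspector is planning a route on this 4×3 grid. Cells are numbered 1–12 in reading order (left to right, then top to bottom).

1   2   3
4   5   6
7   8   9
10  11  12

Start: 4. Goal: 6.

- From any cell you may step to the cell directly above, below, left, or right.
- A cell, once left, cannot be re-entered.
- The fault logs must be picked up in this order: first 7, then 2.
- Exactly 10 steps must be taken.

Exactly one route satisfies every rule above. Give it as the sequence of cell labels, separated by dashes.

4 - 7 - 10 - 11 - 12 - 9 - 8 - 5 - 2 - 3 - 6

The waypoints must appear in the order 7, 2, with no cell reused.
Route from 4: down 2 to 10, right 2 to 12, up 1 to 9, left 1 to 8, up 2 to 2, right 1 to 3, down 1 to 6 — 10 moves in all.
Check: order respected (7 at step 1, 2 at step 8); 10 moves as required.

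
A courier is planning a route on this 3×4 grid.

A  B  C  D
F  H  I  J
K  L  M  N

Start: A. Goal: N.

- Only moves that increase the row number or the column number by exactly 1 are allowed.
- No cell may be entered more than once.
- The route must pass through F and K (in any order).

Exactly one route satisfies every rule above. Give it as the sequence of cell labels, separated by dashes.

Moves only go right or down, so the column and row indices never decrease.
Route from A: down 2 to K, right 3 to N — 5 moves in all.
Check: all required cells visited.

A - F - K - L - M - N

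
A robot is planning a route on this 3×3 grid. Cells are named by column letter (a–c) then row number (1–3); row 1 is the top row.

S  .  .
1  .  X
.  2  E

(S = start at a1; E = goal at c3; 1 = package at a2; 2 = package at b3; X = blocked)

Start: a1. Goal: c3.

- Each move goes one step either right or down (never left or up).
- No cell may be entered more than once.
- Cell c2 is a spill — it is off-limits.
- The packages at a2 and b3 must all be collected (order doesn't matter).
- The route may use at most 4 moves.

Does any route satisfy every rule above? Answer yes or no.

One route that works: a1 → a2 → a3 → b3 → c3.

yes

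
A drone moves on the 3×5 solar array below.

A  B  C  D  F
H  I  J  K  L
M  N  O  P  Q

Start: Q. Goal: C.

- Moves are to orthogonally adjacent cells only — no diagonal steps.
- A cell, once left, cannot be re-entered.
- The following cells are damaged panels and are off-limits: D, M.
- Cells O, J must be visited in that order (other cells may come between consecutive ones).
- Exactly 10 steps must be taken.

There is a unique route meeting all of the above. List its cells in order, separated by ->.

The waypoints must appear in the order O, J, with no cell reused.
Route from Q: up 1 to L, left 1 to K, down 1 to P, left 1 to O, up 1 to J, left 2 to H, up 1 to A, right 2 to C — 10 moves in all.
Check: order respected (O at step 4, J at step 5); 10 moves as required.

Q -> L -> K -> P -> O -> J -> I -> H -> A -> B -> C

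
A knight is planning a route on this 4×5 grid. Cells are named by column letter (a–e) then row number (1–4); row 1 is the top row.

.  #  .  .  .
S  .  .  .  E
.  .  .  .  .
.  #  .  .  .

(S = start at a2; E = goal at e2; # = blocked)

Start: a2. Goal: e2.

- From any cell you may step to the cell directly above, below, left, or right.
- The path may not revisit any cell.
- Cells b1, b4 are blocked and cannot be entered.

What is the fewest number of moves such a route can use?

4

The Manhattan distance from a2 to e2 is |2−2| + |1−5| = 4, so at least 4 moves are needed.
A route of 4 moves achieves this: a2 → b2 → c2 → d2 → e2.
Since 4 matches the lower bound, it is optimal.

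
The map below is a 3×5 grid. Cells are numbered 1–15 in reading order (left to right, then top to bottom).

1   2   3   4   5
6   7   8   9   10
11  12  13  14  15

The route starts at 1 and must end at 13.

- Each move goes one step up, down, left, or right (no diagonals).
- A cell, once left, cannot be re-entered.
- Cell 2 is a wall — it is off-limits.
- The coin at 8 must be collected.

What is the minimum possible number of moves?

4

Any route passes through 8 somewhere between 1 and 13. Summing Manhattan distances along the two legs (1 → 8 → 13) gives a lower bound of 3 + 1 = 4 moves.
A route of 4 moves achieves this: 1 → 6 → 7 → 8 → 13.
Since 4 matches the lower bound, it is optimal.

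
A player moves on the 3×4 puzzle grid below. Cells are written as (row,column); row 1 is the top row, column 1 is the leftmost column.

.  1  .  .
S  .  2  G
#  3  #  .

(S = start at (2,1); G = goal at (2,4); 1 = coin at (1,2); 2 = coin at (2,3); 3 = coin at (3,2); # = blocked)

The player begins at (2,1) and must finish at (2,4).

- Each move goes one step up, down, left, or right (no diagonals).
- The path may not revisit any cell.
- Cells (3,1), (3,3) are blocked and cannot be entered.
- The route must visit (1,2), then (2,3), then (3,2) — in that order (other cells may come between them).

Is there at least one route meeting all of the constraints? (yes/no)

(3,2) must be visited but has only one open neighbour ((2,2)), and it is neither the start nor the goal — the route would have to enter and leave through (2,2), re-entering it.

no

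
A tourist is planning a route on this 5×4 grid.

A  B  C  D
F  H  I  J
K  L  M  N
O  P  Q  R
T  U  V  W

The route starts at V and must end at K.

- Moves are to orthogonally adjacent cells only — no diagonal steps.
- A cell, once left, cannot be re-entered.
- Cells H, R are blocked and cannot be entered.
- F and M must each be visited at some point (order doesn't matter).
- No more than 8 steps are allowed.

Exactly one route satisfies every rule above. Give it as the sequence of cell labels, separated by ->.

V -> Q -> M -> I -> C -> B -> A -> F -> K

The 8-move cap with required stops at F, M leaves no slack for detours.
Route from V: up 4 to C, left 2 to A, down 2 to K — 8 moves in all.
Check: all required cells visited; 8 ≤ 8 moves.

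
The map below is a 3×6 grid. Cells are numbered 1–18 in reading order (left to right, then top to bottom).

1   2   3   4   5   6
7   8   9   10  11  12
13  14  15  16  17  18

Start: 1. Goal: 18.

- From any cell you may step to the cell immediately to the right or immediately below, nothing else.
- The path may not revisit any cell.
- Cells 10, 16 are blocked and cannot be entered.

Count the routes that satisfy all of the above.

3

A right/down-only route from 1 to 18 makes exactly 2 down-moves and 5 right-moves in some order.
With no other constraints that would be C(7,2) = 21 routes.
Subtract routes through each blocked cell (inclusion–exclusion for overlaps): − through 10: 12 − through 16: 10 + through 10&16: 4 → 3.
That gives 3 routes.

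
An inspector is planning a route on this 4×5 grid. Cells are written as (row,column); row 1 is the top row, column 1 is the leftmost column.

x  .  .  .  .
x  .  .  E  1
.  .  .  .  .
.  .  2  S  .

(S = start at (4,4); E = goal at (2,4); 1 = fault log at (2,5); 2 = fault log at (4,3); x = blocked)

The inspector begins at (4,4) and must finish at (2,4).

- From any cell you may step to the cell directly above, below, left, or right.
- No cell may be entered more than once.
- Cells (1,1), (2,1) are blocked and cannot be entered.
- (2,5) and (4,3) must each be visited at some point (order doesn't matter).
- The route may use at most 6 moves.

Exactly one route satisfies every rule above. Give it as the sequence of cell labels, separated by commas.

The budget equals the shortest possible length, so every move has to be on a shortest route through the required cells.
Route from (4,4): left 1 to (4,3), up 1 to (3,3), right 2 to (3,5), up 1 to (2,5), left 1 to (2,4) — 6 moves in all.
Check: all required cells visited; 6 ≤ 6 moves.

(4,4), (4,3), (3,3), (3,4), (3,5), (2,5), (2,4)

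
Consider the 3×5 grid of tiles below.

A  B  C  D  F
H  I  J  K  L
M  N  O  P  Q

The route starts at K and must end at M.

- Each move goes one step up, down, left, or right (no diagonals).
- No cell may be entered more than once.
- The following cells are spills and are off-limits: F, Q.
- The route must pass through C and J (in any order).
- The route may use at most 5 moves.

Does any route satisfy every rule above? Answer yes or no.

Even ignoring the no-revisit rule, getting from K to M, taking the cheapest ordering K → J → C → M needs at least 1 + 1 + 4 = 6 moves (Manhattan distance per leg), which exceeds the 5-move limit.

no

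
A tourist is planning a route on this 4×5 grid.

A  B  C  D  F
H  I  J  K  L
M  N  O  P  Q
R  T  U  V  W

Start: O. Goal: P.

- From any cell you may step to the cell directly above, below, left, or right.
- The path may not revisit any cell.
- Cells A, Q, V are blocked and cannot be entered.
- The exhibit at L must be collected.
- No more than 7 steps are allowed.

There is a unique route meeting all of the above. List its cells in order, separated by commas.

The 7-move cap with required stops at L leaves no slack for detours.
Route from O: 2× up (reaching C), 2× right (reaching F), down to L, left to K, down to P — 7 moves in all.
Check: all required cells visited; 7 ≤ 7 moves.

O, J, C, D, F, L, K, P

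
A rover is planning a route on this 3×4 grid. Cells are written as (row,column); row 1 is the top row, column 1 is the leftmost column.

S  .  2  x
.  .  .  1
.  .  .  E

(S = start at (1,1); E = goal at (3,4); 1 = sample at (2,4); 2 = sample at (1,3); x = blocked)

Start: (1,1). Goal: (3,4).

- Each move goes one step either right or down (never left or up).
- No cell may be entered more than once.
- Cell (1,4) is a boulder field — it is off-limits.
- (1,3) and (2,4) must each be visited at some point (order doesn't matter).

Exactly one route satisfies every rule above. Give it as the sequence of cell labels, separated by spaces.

Moves only go right or down, so the column and row indices never decrease.
Route from (1,1): 2× right (reaching (1,3)), down to (2,3), right to (2,4), down to (3,4) — 5 moves in all.
Check: all required cells visited.

(1,1) (1,2) (1,3) (2,3) (2,4) (3,4)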